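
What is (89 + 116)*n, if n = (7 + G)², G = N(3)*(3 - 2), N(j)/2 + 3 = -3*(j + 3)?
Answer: 251125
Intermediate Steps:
N(j) = -24 - 6*j (N(j) = -6 + 2*(-3*(j + 3)) = -6 + 2*(-3*(3 + j)) = -6 + 2*(-9 - 3*j) = -6 + (-18 - 6*j) = -24 - 6*j)
G = -42 (G = (-24 - 6*3)*(3 - 2) = (-24 - 18)*1 = -42*1 = -42)
n = 1225 (n = (7 - 42)² = (-35)² = 1225)
(89 + 116)*n = (89 + 116)*1225 = 205*1225 = 251125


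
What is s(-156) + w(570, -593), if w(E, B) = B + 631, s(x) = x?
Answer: -118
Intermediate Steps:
w(E, B) = 631 + B
s(-156) + w(570, -593) = -156 + (631 - 593) = -156 + 38 = -118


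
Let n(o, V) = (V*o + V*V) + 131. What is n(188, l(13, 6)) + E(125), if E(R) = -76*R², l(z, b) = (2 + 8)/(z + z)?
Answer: -200653116/169 ≈ -1.1873e+6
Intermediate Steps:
l(z, b) = 5/z (l(z, b) = 10/((2*z)) = 10*(1/(2*z)) = 5/z)
n(o, V) = 131 + V² + V*o (n(o, V) = (V*o + V²) + 131 = (V² + V*o) + 131 = 131 + V² + V*o)
n(188, l(13, 6)) + E(125) = (131 + (5/13)² + (5/13)*188) - 76*125² = (131 + (5*(1/13))² + (5*(1/13))*188) - 76*15625 = (131 + (5/13)² + (5/13)*188) - 1187500 = (131 + 25/169 + 940/13) - 1187500 = 34384/169 - 1187500 = -200653116/169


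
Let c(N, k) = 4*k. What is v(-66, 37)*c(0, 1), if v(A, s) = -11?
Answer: -44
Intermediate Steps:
v(-66, 37)*c(0, 1) = -44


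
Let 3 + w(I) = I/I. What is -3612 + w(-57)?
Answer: -3614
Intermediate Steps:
w(I) = -2 (w(I) = -3 + I/I = -3 + 1 = -2)
-3612 + w(-57) = -3612 - 2 = -3614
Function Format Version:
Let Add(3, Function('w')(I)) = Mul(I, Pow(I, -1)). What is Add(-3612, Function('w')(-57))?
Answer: -3614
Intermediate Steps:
Function('w')(I) = -2 (Function('w')(I) = Add(-3, Mul(I, Pow(I, -1))) = Add(-3, 1) = -2)
Add(-3612, Function('w')(-57)) = Add(-3612, -2) = -3614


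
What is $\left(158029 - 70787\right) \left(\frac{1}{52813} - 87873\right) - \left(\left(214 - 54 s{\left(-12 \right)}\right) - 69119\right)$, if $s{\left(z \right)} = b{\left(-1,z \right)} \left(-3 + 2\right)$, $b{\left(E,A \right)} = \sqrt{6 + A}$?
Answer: $- \frac{404872240489251}{52813} - 54 i \sqrt{6} \approx -7.6661 \cdot 10^{9} - 132.27 i$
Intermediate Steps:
$s{\left(z \right)} = - \sqrt{6 + z}$ ($s{\left(z \right)} = \sqrt{6 + z} \left(-3 + 2\right) = \sqrt{6 + z} \left(-1\right) = - \sqrt{6 + z}$)
$\left(158029 - 70787\right) \left(\frac{1}{52813} - 87873\right) - \left(\left(214 - 54 s{\left(-12 \right)}\right) - 69119\right) = \left(158029 - 70787\right) \left(\frac{1}{52813} - 87873\right) - \left(\left(214 - 54 \left(- \sqrt{6 - 12}\right)\right) - 69119\right) = 87242 \left(\frac{1}{52813} - 87873\right) - \left(\left(214 - 54 \left(- \sqrt{-6}\right)\right) - 69119\right) = 87242 \left(- \frac{4640836748}{52813}\right) - \left(\left(214 - 54 \left(- i \sqrt{6}\right)\right) - 69119\right) = - \frac{404875879569016}{52813} - \left(\left(214 - 54 \left(- i \sqrt{6}\right)\right) - 69119\right) = - \frac{404875879569016}{52813} - \left(\left(214 + 54 i \sqrt{6}\right) - 69119\right) = - \frac{404875879569016}{52813} - \left(-68905 + 54 i \sqrt{6}\right) = - \frac{404875879569016}{52813} + \left(68905 - 54 i \sqrt{6}\right) = - \frac{404872240489251}{52813} - 54 i \sqrt{6}$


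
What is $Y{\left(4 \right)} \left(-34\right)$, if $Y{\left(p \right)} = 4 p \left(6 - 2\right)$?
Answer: $-2176$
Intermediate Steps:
$Y{\left(p \right)} = 16 p$ ($Y{\left(p \right)} = 4 p \left(6 - 2\right) = 4 p 4 = 16 p$)
$Y{\left(4 \right)} \left(-34\right) = 16 \cdot 4 \left(-34\right) = 64 \left(-34\right) = -2176$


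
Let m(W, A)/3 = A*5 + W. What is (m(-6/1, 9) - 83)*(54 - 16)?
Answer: 1292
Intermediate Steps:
m(W, A) = 3*W + 15*A (m(W, A) = 3*(A*5 + W) = 3*(5*A + W) = 3*(W + 5*A) = 3*W + 15*A)
(m(-6/1, 9) - 83)*(54 - 16) = ((3*(-6/1) + 15*9) - 83)*(54 - 16) = ((3*(-6*1) + 135) - 83)*38 = ((3*(-6) + 135) - 83)*38 = ((-18 + 135) - 83)*38 = (117 - 83)*38 = 34*38 = 1292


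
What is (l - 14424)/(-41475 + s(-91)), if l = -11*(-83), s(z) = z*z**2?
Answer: 13511/795046 ≈ 0.016994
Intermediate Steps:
s(z) = z**3
l = 913
(l - 14424)/(-41475 + s(-91)) = (913 - 14424)/(-41475 + (-91)**3) = -13511/(-41475 - 753571) = -13511/(-795046) = -13511*(-1/795046) = 13511/795046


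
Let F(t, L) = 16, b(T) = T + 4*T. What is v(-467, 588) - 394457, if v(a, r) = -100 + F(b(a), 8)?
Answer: -394541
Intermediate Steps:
b(T) = 5*T
v(a, r) = -84 (v(a, r) = -100 + 16 = -84)
v(-467, 588) - 394457 = -84 - 394457 = -394541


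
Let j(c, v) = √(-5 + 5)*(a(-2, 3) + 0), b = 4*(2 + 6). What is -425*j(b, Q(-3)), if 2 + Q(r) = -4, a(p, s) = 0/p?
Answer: 0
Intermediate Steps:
a(p, s) = 0
Q(r) = -6 (Q(r) = -2 - 4 = -6)
b = 32 (b = 4*8 = 32)
j(c, v) = 0 (j(c, v) = √(-5 + 5)*(0 + 0) = √0*0 = 0*0 = 0)
-425*j(b, Q(-3)) = -425*0 = 0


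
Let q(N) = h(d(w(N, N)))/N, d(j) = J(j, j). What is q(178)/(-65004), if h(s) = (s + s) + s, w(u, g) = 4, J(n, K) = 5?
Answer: -5/3856904 ≈ -1.2964e-6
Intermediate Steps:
d(j) = 5
h(s) = 3*s (h(s) = 2*s + s = 3*s)
q(N) = 15/N (q(N) = (3*5)/N = 15/N)
q(178)/(-65004) = (15/178)/(-65004) = (15*(1/178))*(-1/65004) = (15/178)*(-1/65004) = -5/3856904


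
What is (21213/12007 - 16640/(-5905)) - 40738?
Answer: -577610705197/14180267 ≈ -40733.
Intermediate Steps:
(21213/12007 - 16640/(-5905)) - 40738 = (21213*(1/12007) - 16640*(-1/5905)) - 40738 = (21213/12007 + 3328/1181) - 40738 = 65011849/14180267 - 40738 = -577610705197/14180267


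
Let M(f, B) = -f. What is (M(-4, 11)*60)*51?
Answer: 12240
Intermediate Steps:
(M(-4, 11)*60)*51 = (-1*(-4)*60)*51 = (4*60)*51 = 240*51 = 12240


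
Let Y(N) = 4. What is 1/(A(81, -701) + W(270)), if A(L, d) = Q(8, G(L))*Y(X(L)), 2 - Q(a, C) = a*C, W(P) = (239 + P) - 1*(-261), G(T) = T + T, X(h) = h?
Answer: -1/4406 ≈ -0.00022696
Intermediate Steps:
G(T) = 2*T
W(P) = 500 + P (W(P) = (239 + P) + 261 = 500 + P)
Q(a, C) = 2 - C*a (Q(a, C) = 2 - a*C = 2 - C*a)
A(L, d) = 8 - 64*L (A(L, d) = (2 - 1*2*L*8)*4 = (2 - 16*L)*4 = 8 - 64*L)
1/(A(81, -701) + W(270)) = 1/((8 - 64*81) + (500 + 270)) = 1/((8 - 5184) + 770) = 1/(-5176 + 770) = 1/(-4406) = -1/4406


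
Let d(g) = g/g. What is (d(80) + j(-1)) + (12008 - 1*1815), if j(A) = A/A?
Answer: 10195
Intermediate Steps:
j(A) = 1
d(g) = 1
(d(80) + j(-1)) + (12008 - 1*1815) = (1 + 1) + (12008 - 1*1815) = 2 + (12008 - 1815) = 2 + 10193 = 10195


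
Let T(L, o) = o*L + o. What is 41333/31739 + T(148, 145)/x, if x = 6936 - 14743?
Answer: -363034364/247786373 ≈ -1.4651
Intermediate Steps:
x = -7807
T(L, o) = o + L*o (T(L, o) = L*o + o = o + L*o)
41333/31739 + T(148, 145)/x = 41333/31739 + (145*(1 + 148))/(-7807) = 41333*(1/31739) + (145*149)*(-1/7807) = 41333/31739 + 21605*(-1/7807) = 41333/31739 - 21605/7807 = -363034364/247786373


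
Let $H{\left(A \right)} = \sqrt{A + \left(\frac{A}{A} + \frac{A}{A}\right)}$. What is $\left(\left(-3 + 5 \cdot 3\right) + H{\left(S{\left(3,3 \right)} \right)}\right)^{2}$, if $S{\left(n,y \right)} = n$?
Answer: $\left(12 + \sqrt{5}\right)^{2} \approx 202.67$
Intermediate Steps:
$H{\left(A \right)} = \sqrt{2 + A}$ ($H{\left(A \right)} = \sqrt{A + \left(1 + 1\right)} = \sqrt{A + 2} = \sqrt{2 + A}$)
$\left(\left(-3 + 5 \cdot 3\right) + H{\left(S{\left(3,3 \right)} \right)}\right)^{2} = \left(\left(-3 + 5 \cdot 3\right) + \sqrt{2 + 3}\right)^{2} = \left(\left(-3 + 15\right) + \sqrt{5}\right)^{2} = \left(12 + \sqrt{5}\right)^{2}$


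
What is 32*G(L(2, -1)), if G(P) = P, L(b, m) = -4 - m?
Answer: -96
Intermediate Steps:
32*G(L(2, -1)) = 32*(-4 - 1*(-1)) = 32*(-4 + 1) = 32*(-3) = -96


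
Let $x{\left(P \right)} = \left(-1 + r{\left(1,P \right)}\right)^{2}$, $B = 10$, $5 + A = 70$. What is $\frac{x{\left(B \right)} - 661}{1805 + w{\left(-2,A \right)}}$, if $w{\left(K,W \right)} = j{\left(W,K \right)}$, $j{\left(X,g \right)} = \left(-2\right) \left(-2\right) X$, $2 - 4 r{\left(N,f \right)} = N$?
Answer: $- \frac{10567}{33040} \approx -0.31982$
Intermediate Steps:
$r{\left(N,f \right)} = \frac{1}{2} - \frac{N}{4}$
$A = 65$ ($A = -5 + 70 = 65$)
$j{\left(X,g \right)} = 4 X$
$w{\left(K,W \right)} = 4 W$
$x{\left(P \right)} = \frac{9}{16}$ ($x{\left(P \right)} = \left(-1 + \left(\frac{1}{2} - \frac{1}{4}\right)\right)^{2} = \left(-1 + \frac{1}{4}\right)^{2} = \left(- \frac{3}{4}\right)^{2} = \frac{9}{16}$)
$\frac{x{\left(B \right)} - 661}{1805 + w{\left(-2,A \right)}} = \frac{\frac{9}{16} - 661}{1805 + 4 \cdot 65} = - \frac{10567}{16 \left(1805 + 260\right)} = - \frac{10567}{16 \cdot 2065} = \left(- \frac{10567}{16}\right) \frac{1}{2065} = - \frac{10567}{33040}$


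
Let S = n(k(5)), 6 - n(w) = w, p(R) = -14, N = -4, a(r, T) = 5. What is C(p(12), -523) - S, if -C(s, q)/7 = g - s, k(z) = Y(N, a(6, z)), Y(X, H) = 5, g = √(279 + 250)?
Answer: -260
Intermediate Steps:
g = 23 (g = √529 = 23)
k(z) = 5
n(w) = 6 - w
S = 1 (S = 6 - 1*5 = 6 - 5 = 1)
C(s, q) = -161 + 7*s (C(s, q) = -7*(23 - s) = -161 + 7*s)
C(p(12), -523) - S = (-161 + 7*(-14)) - 1*1 = (-161 - 98) - 1 = -259 - 1 = -260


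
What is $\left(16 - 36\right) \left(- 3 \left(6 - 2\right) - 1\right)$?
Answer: $260$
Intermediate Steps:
$\left(16 - 36\right) \left(- 3 \left(6 - 2\right) - 1\right) = - 20 \left(- 3 \left(6 - 2\right) - 1\right) = - 20 \left(\left(-3\right) 4 - 1\right) = - 20 \left(-12 - 1\right) = \left(-20\right) \left(-13\right) = 260$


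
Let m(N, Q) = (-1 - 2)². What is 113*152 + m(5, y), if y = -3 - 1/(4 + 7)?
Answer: 17185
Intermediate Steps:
y = -34/11 (y = -3 - 1/11 = -34/11 ≈ -3.0909)
m(N, Q) = 9 (m(N, Q) = (-3)² = 9)
113*152 + m(5, y) = 113*152 + 9 = 17176 + 9 = 17185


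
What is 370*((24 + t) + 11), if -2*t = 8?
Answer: 11470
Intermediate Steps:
t = -4 (t = -½*8 = -4)
370*((24 + t) + 11) = 370*((24 - 4) + 11) = 370*(20 + 11) = 370*31 = 11470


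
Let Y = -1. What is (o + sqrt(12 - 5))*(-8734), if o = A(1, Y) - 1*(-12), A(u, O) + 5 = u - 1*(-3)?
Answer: -96074 - 8734*sqrt(7) ≈ -1.1918e+5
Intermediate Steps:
A(u, O) = -2 + u (A(u, O) = -5 + (u - 1*(-3)) = -5 + (u + 3) = -5 + (3 + u) = -2 + u)
o = 11 (o = (-2 + 1) - 1*(-12) = -1 + 12 = 11)
(o + sqrt(12 - 5))*(-8734) = (11 + sqrt(12 - 5))*(-8734) = (11 + sqrt(7))*(-8734) = -96074 - 8734*sqrt(7)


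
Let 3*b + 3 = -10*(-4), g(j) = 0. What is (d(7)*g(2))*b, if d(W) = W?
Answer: 0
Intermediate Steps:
b = 37/3 (b = -1 + (-10*(-4))/3 = -1 + (⅓)*40 = -1 + 40/3 = 37/3 ≈ 12.333)
(d(7)*g(2))*b = (7*0)*(37/3) = 0*(37/3) = 0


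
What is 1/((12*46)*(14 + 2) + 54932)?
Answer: 1/63764 ≈ 1.5683e-5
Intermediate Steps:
1/((12*46)*(14 + 2) + 54932) = 1/(552*16 + 54932) = 1/(8832 + 54932) = 1/63764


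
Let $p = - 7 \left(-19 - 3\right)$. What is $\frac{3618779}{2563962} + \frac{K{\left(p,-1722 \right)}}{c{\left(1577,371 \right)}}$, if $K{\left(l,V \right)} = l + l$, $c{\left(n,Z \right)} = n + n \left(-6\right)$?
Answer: $\frac{27744372119}{20216840370} \approx 1.3723$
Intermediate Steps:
$p = 154$ ($p = \left(-7\right) \left(-22\right) = 154$)
$c{\left(n,Z \right)} = - 5 n$ ($c{\left(n,Z \right)} = n - 6 n = - 5 n$)
$K{\left(l,V \right)} = 2 l$
$\frac{3618779}{2563962} + \frac{K{\left(p,-1722 \right)}}{c{\left(1577,371 \right)}} = \frac{3618779}{2563962} + \frac{2 \cdot 154}{\left(-5\right) 1577} = 3618779 \cdot \frac{1}{2563962} + \frac{308}{-7885} = \frac{3618779}{2563962} + 308 \left(- \frac{1}{7885}\right) = \frac{3618779}{2563962} - \frac{308}{7885} = \frac{27744372119}{20216840370}$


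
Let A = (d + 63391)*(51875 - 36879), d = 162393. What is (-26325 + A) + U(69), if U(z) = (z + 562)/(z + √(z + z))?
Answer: 226850646744/67 - 631*√138/4623 ≈ 3.3858e+9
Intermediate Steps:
A = 3385856864 (A = (162393 + 63391)*(51875 - 36879) = 225784*14996 = 3385856864)
U(z) = (562 + z)/(z + √2*√z) (U(z) = (562 + z)/(z + √(2*z)) = (562 + z)/(z + √2*√z))
(-26325 + A) + U(69) = (-26325 + 3385856864) + (562 + 69)/(69 + √2*√69) = 3385830539 + 631/(69 + √138)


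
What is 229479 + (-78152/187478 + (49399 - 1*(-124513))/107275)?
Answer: 2307618793720843/10055851225 ≈ 2.2948e+5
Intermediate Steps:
229479 + (-78152/187478 + (49399 - 1*(-124513))/107275) = 229479 + (-78152*1/187478 + (49399 + 124513)*(1/107275)) = 229479 + (-39076/93739 + 173912*(1/107275)) = 229479 + (-39076/93739 + 173912/107275) = 229479 + 12110459068/10055851225 = 2307618793720843/10055851225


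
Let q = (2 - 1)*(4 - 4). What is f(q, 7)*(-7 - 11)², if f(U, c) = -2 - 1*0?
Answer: -648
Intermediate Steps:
q = 0 (q = 1*0 = 0)
f(U, c) = -2 (f(U, c) = -2 + 0 = -2)
f(q, 7)*(-7 - 11)² = -2*(-7 - 11)² = -2*(-18)² = -2*324 = -648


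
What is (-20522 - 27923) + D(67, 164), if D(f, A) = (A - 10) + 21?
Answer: -48270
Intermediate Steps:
D(f, A) = 11 + A (D(f, A) = (-10 + A) + 21 = 11 + A)
(-20522 - 27923) + D(67, 164) = (-20522 - 27923) + (11 + 164) = -48445 + 175 = -48270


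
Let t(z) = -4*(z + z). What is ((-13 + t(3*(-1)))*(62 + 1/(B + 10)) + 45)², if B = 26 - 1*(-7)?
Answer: 977937984/1849 ≈ 5.2890e+5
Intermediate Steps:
t(z) = -8*z
B = 33 (B = 26 + 7 = 33)
((-13 + t(3*(-1)))*(62 + 1/(B + 10)) + 45)² = ((-13 - 24*(-1))*(62 + 1/(33 + 10)) + 45)² = ((-13 - 8*(-3))*(62 + 1/43) + 45)² = ((-13 + 24)*(62 + 1/43) + 45)² = (11*(2667/43) + 45)² = (29337/43 + 45)² = (31272/43)² = 977937984/1849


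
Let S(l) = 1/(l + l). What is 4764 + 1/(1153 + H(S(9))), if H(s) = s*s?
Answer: 1779702096/373573 ≈ 4764.0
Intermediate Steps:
S(l) = 1/(2*l)
H(s) = s**2
4764 + 1/(1153 + H(S(9))) = 4764 + 1/(1153 + ((1/2)/9)**2) = 4764 + 1/(1153 + ((1/2)*(1/9))**2) = 4764 + 1/(1153 + (1/18)**2) = 4764 + 1/(1153 + 1/324) = 4764 + 1/(373573/324) = 4764 + 324/373573 = 1779702096/373573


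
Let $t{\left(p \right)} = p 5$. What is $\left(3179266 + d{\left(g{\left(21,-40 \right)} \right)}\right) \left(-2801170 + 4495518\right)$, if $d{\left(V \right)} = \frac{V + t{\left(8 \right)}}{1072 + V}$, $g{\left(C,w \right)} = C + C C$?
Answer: $\frac{4131662977513004}{767} \approx 5.3868 \cdot 10^{12}$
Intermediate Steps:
$t{\left(p \right)} = 5 p$
$g{\left(C,w \right)} = C + C^{2}$
$d{\left(V \right)} = \frac{40 + V}{1072 + V}$ ($d{\left(V \right)} = \frac{V + 5 \cdot 8}{1072 + V} = \frac{V + 40}{1072 + V} = \frac{40 + V}{1072 + V}$)
$\left(3179266 + d{\left(g{\left(21,-40 \right)} \right)}\right) \left(-2801170 + 4495518\right) = \left(3179266 + \frac{40 + 21 \left(1 + 21\right)}{1072 + 21 \left(1 + 21\right)}\right) \left(-2801170 + 4495518\right) = \left(3179266 + \frac{40 + 21 \cdot 22}{1072 + 21 \cdot 22}\right) 1694348 = \left(3179266 + \frac{40 + 462}{1072 + 462}\right) 1694348 = \left(3179266 + \frac{1}{1534} \cdot 502\right) 1694348 = \left(3179266 + \frac{251}{767}\right) 1694348 = \frac{2438497273}{767} \cdot 1694348 = \frac{4131662977513004}{767}$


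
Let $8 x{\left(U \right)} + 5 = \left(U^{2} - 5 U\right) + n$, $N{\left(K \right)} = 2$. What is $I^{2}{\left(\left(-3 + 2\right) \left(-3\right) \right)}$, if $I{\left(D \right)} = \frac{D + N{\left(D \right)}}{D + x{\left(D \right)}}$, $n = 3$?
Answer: $\frac{25}{4} \approx 6.25$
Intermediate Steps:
$x{\left(U \right)} = - \frac{1}{4} - \frac{5 U}{8} + \frac{U^{2}}{8}$ ($x{\left(U \right)} = - \frac{5}{8} + \frac{\left(U^{2} - 5 U\right) + 3}{8} = - \frac{5}{8} + \frac{3 + U^{2} - 5 U}{8} = - \frac{5}{8} + \left(\frac{3}{8} - \frac{5 U}{8} + \frac{U^{2}}{8}\right) = - \frac{1}{4} - \frac{5 U}{8} + \frac{U^{2}}{8}$)
$I{\left(D \right)} = \frac{2 + D}{- \frac{1}{4} + \frac{D^{2}}{8} + \frac{3 D}{8}}$ ($I{\left(D \right)} = \frac{D + 2}{D - \left(\frac{1}{4} - \frac{D^{2}}{8} + \frac{5 D}{8}\right)} = \frac{2 + D}{- \frac{1}{4} + \frac{D^{2}}{8} + \frac{3 D}{8}}$)
$I^{2}{\left(\left(-3 + 2\right) \left(-3\right) \right)} = \left(\frac{8 \left(2 + \left(-3 + 2\right) \left(-3\right)\right)}{-2 + \left(\left(-3 + 2\right) \left(-3\right)\right)^{2} + 3 \left(-3 + 2\right) \left(-3\right)}\right)^{2} = \left(\frac{8 \left(2 - -3\right)}{-2 + \left(\left(-1\right) \left(-3\right)\right)^{2} + 3 \left(\left(-1\right) \left(-3\right)\right)}\right)^{2} = \left(\frac{8 \left(2 + 3\right)}{-2 + 3^{2} + 3 \cdot 3}\right)^{2} = \left(8 \frac{1}{-2 + 9 + 9} \cdot 5\right)^{2} = \left(8 \cdot \frac{1}{16} \cdot 5\right)^{2} = \left(\frac{5}{2}\right)^{2} = \frac{25}{4}$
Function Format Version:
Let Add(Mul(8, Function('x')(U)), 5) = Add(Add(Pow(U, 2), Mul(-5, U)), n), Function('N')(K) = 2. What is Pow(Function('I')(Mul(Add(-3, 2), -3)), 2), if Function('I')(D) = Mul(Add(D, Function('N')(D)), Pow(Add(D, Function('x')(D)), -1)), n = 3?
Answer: Rational(25, 4) ≈ 6.2500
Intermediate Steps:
Function('x')(U) = Add(Rational(-1, 4), Mul(Rational(-5, 8), U), Mul(Rational(1, 8), Pow(U, 2))) (Function('x')(U) = Add(Rational(-5, 8), Mul(Rational(1, 8), Add(Add(Pow(U, 2), Mul(-5, U)), 3))) = Add(Rational(-5, 8), Mul(Rational(1, 8), Add(3, Pow(U, 2), Mul(-5, U)))) = Add(Rational(-5, 8), Add(Rational(3, 8), Mul(Rational(-5, 8), U), Mul(Rational(1, 8), Pow(U, 2)))) = Add(Rational(-1, 4), Mul(Rational(-5, 8), U), Mul(Rational(1, 8), Pow(U, 2))))
Function('I')(D) = Mul(Pow(Add(Rational(-1, 4), Mul(Rational(1, 8), Pow(D, 2)), Mul(Rational(3, 8), D)), -1), Add(2, D)) (Function('I')(D) = Mul(Add(D, 2), Pow(Add(D, Add(Rational(-1, 4), Mul(Rational(-5, 8), D), Mul(Rational(1, 8), Pow(D, 2)))), -1)) = Mul(Add(2, D), Pow(Add(Rational(-1, 4), Mul(Rational(1, 8), Pow(D, 2)), Mul(Rational(3, 8), D)), -1)) = Mul(Pow(Add(Rational(-1, 4), Mul(Rational(1, 8), Pow(D, 2)), Mul(Rational(3, 8), D)), -1), Add(2, D)))
Pow(Function('I')(Mul(Add(-3, 2), -3)), 2) = Pow(Mul(8, Pow(Add(-2, Pow(Mul(Add(-3, 2), -3), 2), Mul(3, Mul(Add(-3, 2), -3))), -1), Add(2, Mul(Add(-3, 2), -3))), 2) = Pow(Mul(8, Pow(Add(-2, Pow(Mul(-1, -3), 2), Mul(3, Mul(-1, -3))), -1), Add(2, Mul(-1, -3))), 2) = Pow(Mul(8, Pow(Add(-2, Pow(3, 2), Mul(3, 3)), -1), Add(2, 3)), 2) = Pow(Mul(8, Pow(Add(-2, 9, 9), -1), 5), 2) = Pow(Mul(8, Pow(16, -1), 5), 2) = Pow(Mul(8, Rational(1, 16), 5), 2) = Pow(Rational(5, 2), 2) = Rational(25, 4)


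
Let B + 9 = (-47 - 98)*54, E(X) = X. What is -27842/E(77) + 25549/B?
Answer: -220220711/603603 ≈ -364.84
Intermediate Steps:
B = -7839 (B = -9 + (-47 - 98)*54 = -9 - 145*54 = -9 - 7830 = -7839)
-27842/E(77) + 25549/B = -27842/77 + 25549/(-7839) = -27842*1/77 + 25549*(-1/7839) = -27842/77 - 25549/7839 = -220220711/603603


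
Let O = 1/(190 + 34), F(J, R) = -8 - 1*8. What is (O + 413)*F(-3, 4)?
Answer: -92513/14 ≈ -6608.1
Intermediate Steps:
F(J, R) = -16 (F(J, R) = -8 - 8 = -16)
O = 1/224 ≈ 0.0044643
(O + 413)*F(-3, 4) = (1/224 + 413)*(-16) = (92513/224)*(-16) = -92513/14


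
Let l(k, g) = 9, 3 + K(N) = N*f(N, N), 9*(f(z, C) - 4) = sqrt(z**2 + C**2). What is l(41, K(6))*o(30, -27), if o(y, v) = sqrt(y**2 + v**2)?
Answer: 27*sqrt(181) ≈ 363.25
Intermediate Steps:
f(z, C) = 4 + sqrt(C**2 + z**2)/9 (f(z, C) = 4 + sqrt(z**2 + C**2)/9 = 4 + sqrt(C**2 + z**2)/9)
K(N) = -3 + N*(4 + sqrt(2)*sqrt(N**2)/9) (K(N) = -3 + N*(4 + sqrt(N**2 + N**2)/9) = -3 + N*(4 + sqrt(2*N**2)/9) = -3 + N*(4 + (sqrt(2)*sqrt(N**2))/9) = -3 + N*(4 + sqrt(2)*sqrt(N**2)/9))
o(y, v) = sqrt(v**2 + y**2)
l(41, K(6))*o(30, -27) = 9*sqrt((-27)**2 + 30**2) = 9*sqrt(729 + 900) = 9*sqrt(1629) = 9*(3*sqrt(181)) = 27*sqrt(181)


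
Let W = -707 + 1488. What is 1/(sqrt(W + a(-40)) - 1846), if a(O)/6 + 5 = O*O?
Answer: -1846/3397365 - sqrt(10351)/3397365 ≈ -0.00057331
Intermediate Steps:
a(O) = -30 + 6*O**2 (a(O) = -30 + 6*(O*O) = -30 + 6*O**2)
W = 781
1/(sqrt(W + a(-40)) - 1846) = 1/(sqrt(781 + (-30 + 6*(-40)**2)) - 1846) = 1/(sqrt(781 + (-30 + 6*1600)) - 1846) = 1/(sqrt(781 + (-30 + 9600)) - 1846) = 1/(sqrt(781 + 9570) - 1846) = 1/(sqrt(10351) - 1846) = 1/(-1846 + sqrt(10351))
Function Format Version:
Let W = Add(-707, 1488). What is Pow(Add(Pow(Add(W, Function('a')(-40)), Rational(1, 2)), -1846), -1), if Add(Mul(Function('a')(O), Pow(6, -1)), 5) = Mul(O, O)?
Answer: Add(Rational(-1846, 3397365), Mul(Rational(-1, 3397365), Pow(10351, Rational(1, 2)))) ≈ -0.00057331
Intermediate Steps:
Function('a')(O) = Add(-30, Mul(6, Pow(O, 2))) (Function('a')(O) = Add(-30, Mul(6, Mul(O, O))) = Add(-30, Mul(6, Pow(O, 2))))
W = 781
Pow(Add(Pow(Add(W, Function('a')(-40)), Rational(1, 2)), -1846), -1) = Pow(Add(Pow(Add(781, Add(-30, Mul(6, Pow(-40, 2)))), Rational(1, 2)), -1846), -1) = Pow(Add(Pow(Add(781, Add(-30, Mul(6, 1600))), Rational(1, 2)), -1846), -1) = Pow(Add(Pow(Add(781, Add(-30, 9600)), Rational(1, 2)), -1846), -1) = Pow(Add(Pow(Add(781, 9570), Rational(1, 2)), -1846), -1) = Pow(Add(Pow(10351, Rational(1, 2)), -1846), -1) = Pow(Add(-1846, Pow(10351, Rational(1, 2))), -1)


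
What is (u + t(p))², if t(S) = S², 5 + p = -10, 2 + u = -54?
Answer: 28561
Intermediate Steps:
u = -56 (u = -2 - 54 = -56)
p = -15 (p = -5 - 10 = -15)
(u + t(p))² = (-56 + (-15)²)² = (-56 + 225)² = 169² = 28561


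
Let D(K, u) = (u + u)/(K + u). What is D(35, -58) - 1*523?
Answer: -11913/23 ≈ -517.96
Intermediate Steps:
D(K, u) = 2*u/(K + u) (D(K, u) = (2*u)/(K + u) = 2*u/(K + u))
D(35, -58) - 1*523 = 2*(-58)/(35 - 58) - 1*523 = 2*(-58)/(-23) - 523 = 2*(-58)*(-1/23) - 523 = 116/23 - 523 = -11913/23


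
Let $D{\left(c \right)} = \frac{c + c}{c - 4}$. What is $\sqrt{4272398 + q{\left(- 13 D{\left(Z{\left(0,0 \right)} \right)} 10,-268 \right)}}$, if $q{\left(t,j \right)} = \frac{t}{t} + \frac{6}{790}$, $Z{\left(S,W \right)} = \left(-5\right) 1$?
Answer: $\frac{2 \sqrt{166650263790}}{395} \approx 2067.0$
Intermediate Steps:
$Z{\left(S,W \right)} = -5$
$D{\left(c \right)} = \frac{2 c}{-4 + c}$
$q{\left(t,j \right)} = \frac{398}{395}$ ($q{\left(t,j \right)} = 1 + 6 \cdot \frac{1}{790} = 1 + \frac{3}{395} = \frac{398}{395}$)
$\sqrt{4272398 + q{\left(- 13 D{\left(Z{\left(0,0 \right)} \right)} 10,-268 \right)}} = \sqrt{4272398 + \frac{398}{395}} = \sqrt{\frac{1687597608}{395}} = \frac{2 \sqrt{166650263790}}{395}$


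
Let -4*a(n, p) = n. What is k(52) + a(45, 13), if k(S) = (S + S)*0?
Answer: -45/4 ≈ -11.250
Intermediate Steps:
k(S) = 0 (k(S) = (2*S)*0 = 0)
a(n, p) = -n/4
k(52) + a(45, 13) = 0 - ¼*45 = 0 - 45/4 = -45/4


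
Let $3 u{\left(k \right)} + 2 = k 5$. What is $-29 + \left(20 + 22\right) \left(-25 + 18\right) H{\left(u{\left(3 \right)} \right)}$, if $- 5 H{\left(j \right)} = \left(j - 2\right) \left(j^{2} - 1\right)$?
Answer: $\frac{21691}{9} \approx 2410.1$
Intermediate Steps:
$u{\left(k \right)} = - \frac{2}{3} + \frac{5 k}{3}$ ($u{\left(k \right)} = - \frac{2}{3} + \frac{k 5}{3} = - \frac{2}{3} + \frac{5 k}{3}$)
$H{\left(j \right)} = - \frac{\left(-1 + j^{2}\right) \left(-2 + j\right)}{5}$ ($H{\left(j \right)} = - \frac{\left(j - 2\right) \left(j^{2} - 1\right)}{5} = - \frac{\left(-2 + j\right) \left(-1 + j^{2}\right)}{5} = - \frac{\left(-1 + j^{2}\right) \left(-2 + j\right)}{5}$)
$-29 + \left(20 + 22\right) \left(-25 + 18\right) H{\left(u{\left(3 \right)} \right)} = -29 + \left(20 + 22\right) \left(-25 + 18\right) \left(- \frac{2}{5} - \frac{\left(- \frac{2}{3} + \frac{5}{3} \cdot 3\right)^{3}}{5} + \frac{- \frac{2}{3} + \frac{5}{3} \cdot 3}{5} + \frac{2 \left(- \frac{2}{3} + \frac{5}{3} \cdot 3\right)^{2}}{5}\right) = -29 + 42 \left(-7\right) \left(- \frac{2}{5} - \frac{\left(- \frac{2}{3} + 5\right)^{3}}{5} + \frac{- \frac{2}{3} + 5}{5} + \frac{2 \left(- \frac{2}{3} + 5\right)^{2}}{5}\right) = -29 - 294 \left(- \frac{2}{5} - \frac{\left(\frac{13}{3}\right)^{3}}{5} + \frac{1}{5} \cdot \frac{13}{3} + \frac{2 \left(\frac{13}{3}\right)^{2}}{5}\right) = -29 - 294 \left(- \frac{2}{5} - \frac{2197}{135} + \frac{13}{15} + \frac{2}{5} \cdot \frac{169}{9}\right) = -29 - 294 \left(- \frac{2}{5} - \frac{2197}{135} + \frac{13}{15} + \frac{338}{45}\right) = -29 - - \frac{21952}{9} = -29 + \frac{21952}{9} = \frac{21691}{9}$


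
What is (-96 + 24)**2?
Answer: 5184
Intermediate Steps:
(-96 + 24)**2 = (-72)**2 = 5184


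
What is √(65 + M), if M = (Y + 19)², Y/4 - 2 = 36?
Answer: √29306 ≈ 171.19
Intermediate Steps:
Y = 152 (Y = 8 + 4*36 = 8 + 144 = 152)
M = 29241 (M = (152 + 19)² = 171² = 29241)
√(65 + M) = √(65 + 29241) = √29306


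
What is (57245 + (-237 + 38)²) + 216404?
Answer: 313250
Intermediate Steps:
(57245 + (-237 + 38)²) + 216404 = (57245 + (-199)²) + 216404 = (57245 + 39601) + 216404 = 96846 + 216404 = 313250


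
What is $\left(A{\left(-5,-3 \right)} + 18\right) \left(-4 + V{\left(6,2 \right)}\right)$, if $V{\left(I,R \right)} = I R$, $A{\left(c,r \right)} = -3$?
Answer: $120$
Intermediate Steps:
$\left(A{\left(-5,-3 \right)} + 18\right) \left(-4 + V{\left(6,2 \right)}\right) = \left(-3 + 18\right) \left(-4 + 6 \cdot 2\right) = 15 \left(-4 + 12\right) = 15 \cdot 8 = 120$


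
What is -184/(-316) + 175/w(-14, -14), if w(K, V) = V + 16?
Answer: 13917/158 ≈ 88.082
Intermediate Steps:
w(K, V) = 16 + V
-184/(-316) + 175/w(-14, -14) = -184/(-316) + 175/(16 - 14) = -184*(-1/316) + 175/2 = 46/79 + 175*(1/2) = 46/79 + 175/2 = 13917/158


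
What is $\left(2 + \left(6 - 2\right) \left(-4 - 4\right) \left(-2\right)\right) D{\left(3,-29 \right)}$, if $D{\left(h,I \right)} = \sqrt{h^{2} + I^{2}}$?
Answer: $330 \sqrt{34} \approx 1924.2$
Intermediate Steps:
$D{\left(h,I \right)} = \sqrt{I^{2} + h^{2}}$
$\left(2 + \left(6 - 2\right) \left(-4 - 4\right) \left(-2\right)\right) D{\left(3,-29 \right)} = \left(2 + \left(6 - 2\right) \left(-4 - 4\right) \left(-2\right)\right) \sqrt{\left(-29\right)^{2} + 3^{2}} = \left(2 + 4 \left(-8\right) \left(-2\right)\right) \sqrt{841 + 9} = \left(2 - -64\right) \sqrt{850} = \left(2 + 64\right) 5 \sqrt{34} = 66 \cdot 5 \sqrt{34} = 330 \sqrt{34}$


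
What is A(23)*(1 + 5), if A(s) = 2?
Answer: 12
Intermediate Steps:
A(23)*(1 + 5) = 2*(1 + 5) = 2*6 = 12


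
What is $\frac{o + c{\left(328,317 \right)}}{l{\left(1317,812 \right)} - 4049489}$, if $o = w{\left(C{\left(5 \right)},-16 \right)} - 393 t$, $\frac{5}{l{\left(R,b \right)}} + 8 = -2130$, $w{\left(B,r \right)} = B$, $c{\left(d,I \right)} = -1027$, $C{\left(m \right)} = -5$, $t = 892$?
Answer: $\frac{250565048}{2885935829} \approx 0.086823$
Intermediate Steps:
$l{\left(R,b \right)} = - \frac{5}{2138}$ ($l{\left(R,b \right)} = \frac{5}{-8 - 2130} = \frac{5}{-2138} = 5 \left(- \frac{1}{2138}\right) = - \frac{5}{2138}$)
$o = -350561$ ($o = -5 - 350556 = -350561$)
$\frac{o + c{\left(328,317 \right)}}{l{\left(1317,812 \right)} - 4049489} = \frac{-350561 - 1027}{- \frac{5}{2138} - 4049489} = - \frac{351588}{- \frac{8657807487}{2138}} = \left(-351588\right) \left(- \frac{2138}{8657807487}\right) = \frac{250565048}{2885935829}$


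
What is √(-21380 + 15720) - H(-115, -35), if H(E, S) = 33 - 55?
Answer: 22 + 2*I*√1415 ≈ 22.0 + 75.233*I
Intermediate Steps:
H(E, S) = -22
√(-21380 + 15720) - H(-115, -35) = √(-21380 + 15720) - 1*(-22) = √(-5660) + 22 = 2*I*√1415 + 22 = 22 + 2*I*√1415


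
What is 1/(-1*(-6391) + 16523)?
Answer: 1/22914 ≈ 4.3641e-5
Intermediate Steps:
1/(-1*(-6391) + 16523) = 1/(6391 + 16523) = 1/22914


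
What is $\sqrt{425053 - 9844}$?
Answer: $\sqrt{415209} \approx 644.37$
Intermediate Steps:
$\sqrt{425053 - 9844} = \sqrt{415209}$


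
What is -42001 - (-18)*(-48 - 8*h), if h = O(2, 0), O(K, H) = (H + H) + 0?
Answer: -42865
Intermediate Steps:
O(K, H) = 2*H (O(K, H) = 2*H + 0 = 2*H)
h = 0 (h = 2*0 = 0)
-42001 - (-18)*(-48 - 8*h) = -42001 - (-18)*(-48 - 8*0) = -42001 - (-18)*(-48 + 0) = -42001 - (-18)*(-48) = -42001 - 1*864 = -42001 - 864 = -42865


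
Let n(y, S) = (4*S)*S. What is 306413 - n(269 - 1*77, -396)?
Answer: -320851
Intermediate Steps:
n(y, S) = 4*S**2
306413 - n(269 - 1*77, -396) = 306413 - 4*(-396)**2 = 306413 - 4*156816 = 306413 - 1*627264 = 306413 - 627264 = -320851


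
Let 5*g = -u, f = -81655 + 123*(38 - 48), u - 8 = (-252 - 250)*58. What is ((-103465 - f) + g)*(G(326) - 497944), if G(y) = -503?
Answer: 36781401024/5 ≈ 7.3563e+9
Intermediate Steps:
u = -29108 (u = 8 + (-252 - 250)*58 = 8 - 502*58 = 8 - 29116 = -29108)
f = -82885 (f = -81655 + 123*(-10) = -81655 - 1230 = -82885)
g = 29108/5 (g = (-1*(-29108))/5 = (⅕)*29108 = 29108/5 ≈ 5821.6)
((-103465 - f) + g)*(G(326) - 497944) = ((-103465 - 1*(-82885)) + 29108/5)*(-503 - 497944) = ((-103465 + 82885) + 29108/5)*(-498447) = (-20580 + 29108/5)*(-498447) = -73792/5*(-498447) = 36781401024/5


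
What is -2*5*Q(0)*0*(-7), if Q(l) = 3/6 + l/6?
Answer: 0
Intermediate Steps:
Q(l) = ½ + l/6 (Q(l) = 3*(⅙) + l*(⅙) = ½ + l/6)
-2*5*Q(0)*0*(-7) = -2*5*(½ + (⅙)*0)*0*(-7) = -2*5*(½ + 0)*0*(-7) = -2*5*(½)*0*(-7) = -5*0*(-7) = -2*0*(-7) = 0*(-7) = 0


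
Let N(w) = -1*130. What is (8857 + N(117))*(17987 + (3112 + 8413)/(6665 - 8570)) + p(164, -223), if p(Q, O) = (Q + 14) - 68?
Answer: 19928822448/127 ≈ 1.5692e+8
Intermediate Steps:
p(Q, O) = -54 + Q (p(Q, O) = (14 + Q) - 68 = -54 + Q)
N(w) = -130
(8857 + N(117))*(17987 + (3112 + 8413)/(6665 - 8570)) + p(164, -223) = (8857 - 130)*(17987 + (3112 + 8413)/(6665 - 8570)) + (-54 + 164) = 8727*(17987 + 11525/(-1905)) + 110 = 8727*(17987 + 11525*(-1/1905)) + 110 = 8727*(17987 - 2305/381) + 110 = 8727*(6850742/381) + 110 = 19928808478/127 + 110 = 19928822448/127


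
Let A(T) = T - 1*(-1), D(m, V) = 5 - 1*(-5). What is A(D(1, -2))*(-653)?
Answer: -7183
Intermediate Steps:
D(m, V) = 10 (D(m, V) = 5 + 5 = 10)
A(T) = 1 + T (A(T) = T + 1 = 1 + T)
A(D(1, -2))*(-653) = (1 + 10)*(-653) = 11*(-653) = -7183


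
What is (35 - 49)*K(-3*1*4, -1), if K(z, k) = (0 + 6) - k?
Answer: -98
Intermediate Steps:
K(z, k) = 6 - k
(35 - 49)*K(-3*1*4, -1) = (35 - 49)*(6 - 1*(-1)) = -14*(6 + 1) = -14*7 = -98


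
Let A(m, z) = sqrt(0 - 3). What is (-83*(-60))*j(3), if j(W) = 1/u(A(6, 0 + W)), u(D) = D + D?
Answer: -830*I*sqrt(3) ≈ -1437.6*I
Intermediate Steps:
A(m, z) = I*sqrt(3) (A(m, z) = sqrt(-3) = I*sqrt(3))
u(D) = 2*D
j(W) = -I*sqrt(3)/6 (j(W) = 1/(2*(I*sqrt(3))) = 1/(2*I*sqrt(3)) = -I*sqrt(3)/6)
(-83*(-60))*j(3) = (-83*(-60))*(-I*sqrt(3)/6) = 4980*(-I*sqrt(3)/6) = -830*I*sqrt(3)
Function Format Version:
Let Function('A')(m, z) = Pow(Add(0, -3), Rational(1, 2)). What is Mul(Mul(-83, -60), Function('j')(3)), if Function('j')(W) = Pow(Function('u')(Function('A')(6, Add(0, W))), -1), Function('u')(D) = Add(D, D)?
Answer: Mul(-830, I, Pow(3, Rational(1, 2))) ≈ Mul(-1437.6, I)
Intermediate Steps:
Function('A')(m, z) = Mul(I, Pow(3, Rational(1, 2))) (Function('A')(m, z) = Pow(-3, Rational(1, 2)) = Mul(I, Pow(3, Rational(1, 2))))
Function('u')(D) = Mul(2, D)
Function('j')(W) = Mul(Rational(-1, 6), I, Pow(3, Rational(1, 2))) (Function('j')(W) = Pow(Mul(2, Mul(I, Pow(3, Rational(1, 2)))), -1) = Pow(Mul(2, I, Pow(3, Rational(1, 2))), -1) = Mul(Rational(-1, 6), I, Pow(3, Rational(1, 2))))
Mul(Mul(-83, -60), Function('j')(3)) = Mul(Mul(-83, -60), Mul(Rational(-1, 6), I, Pow(3, Rational(1, 2)))) = Mul(4980, Mul(Rational(-1, 6), I, Pow(3, Rational(1, 2)))) = Mul(-830, I, Pow(3, Rational(1, 2)))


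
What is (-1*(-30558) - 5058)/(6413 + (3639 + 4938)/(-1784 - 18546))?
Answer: 30495000/7668689 ≈ 3.9766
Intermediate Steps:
(-1*(-30558) - 5058)/(6413 + (3639 + 4938)/(-1784 - 18546)) = (30558 - 5058)/(6413 + 8577/(-20330)) = 25500/(6413 + 8577*(-1/20330)) = 25500/(6413 - 8577/20330) = 25500/(130367713/20330) = 25500*(20330/130367713) = 30495000/7668689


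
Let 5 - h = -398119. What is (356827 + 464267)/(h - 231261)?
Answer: 273698/55621 ≈ 4.9208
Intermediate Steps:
h = 398124 (h = 5 - 1*(-398119) = 5 + 398119 = 398124)
(356827 + 464267)/(h - 231261) = (356827 + 464267)/(398124 - 231261) = 821094/166863 = 821094*(1/166863) = 273698/55621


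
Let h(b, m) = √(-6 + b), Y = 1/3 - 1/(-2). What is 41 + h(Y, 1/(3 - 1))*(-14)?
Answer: 41 - 7*I*√186/3 ≈ 41.0 - 31.822*I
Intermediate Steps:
Y = ⅚ (Y = 1*(⅓) - 1*(-½) = ⅓ + ½ = ⅚ ≈ 0.83333)
41 + h(Y, 1/(3 - 1))*(-14) = 41 + √(-6 + ⅚)*(-14) = 41 + √(-31/6)*(-14) = 41 + (I*√186/6)*(-14) = 41 - 7*I*√186/3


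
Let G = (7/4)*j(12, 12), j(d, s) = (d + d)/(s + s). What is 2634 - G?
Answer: 10529/4 ≈ 2632.3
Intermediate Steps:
j(d, s) = d/s (j(d, s) = (2*d)/((2*s)) = (2*d)*(1/(2*s)) = d/s)
G = 7/4 (G = (7/4)*(12/12) = (7*(¼))*(12*(1/12)) = (7/4)*1 = 7/4 ≈ 1.7500)
2634 - G = 2634 - 1*7/4 = 2634 - 7/4 = 10529/4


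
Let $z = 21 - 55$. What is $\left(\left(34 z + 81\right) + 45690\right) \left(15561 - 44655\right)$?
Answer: $-1298028810$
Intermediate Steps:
$z = -34$ ($z = 21 - 55 = -34$)
$\left(\left(34 z + 81\right) + 45690\right) \left(15561 - 44655\right) = \left(\left(34 \left(-34\right) + 81\right) + 45690\right) \left(15561 - 44655\right) = \left(\left(-1156 + 81\right) + 45690\right) \left(-29094\right) = \left(-1075 + 45690\right) \left(-29094\right) = 44615 \left(-29094\right) = -1298028810$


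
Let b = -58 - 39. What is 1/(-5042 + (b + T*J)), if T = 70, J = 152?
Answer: 1/5501 ≈ 0.00018179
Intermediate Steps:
b = -97
1/(-5042 + (b + T*J)) = 1/(-5042 + (-97 + 70*152)) = 1/(-5042 + (-97 + 10640)) = 1/(-5042 + 10543) = 1/5501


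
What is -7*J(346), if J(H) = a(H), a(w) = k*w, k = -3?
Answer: 7266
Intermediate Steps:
a(w) = -3*w
J(H) = -3*H
-7*J(346) = -(-21)*346 = -7*(-1038) = 7266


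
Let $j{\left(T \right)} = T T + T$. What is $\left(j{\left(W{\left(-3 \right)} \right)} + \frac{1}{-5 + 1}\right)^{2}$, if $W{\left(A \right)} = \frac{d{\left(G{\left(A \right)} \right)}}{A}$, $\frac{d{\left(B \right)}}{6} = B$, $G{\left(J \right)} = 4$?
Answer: $\frac{49729}{16} \approx 3108.1$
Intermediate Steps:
$d{\left(B \right)} = 6 B$
$W{\left(A \right)} = \frac{24}{A}$ ($W{\left(A \right)} = \frac{6 \cdot 4}{A} = \frac{24}{A}$)
$j{\left(T \right)} = T + T^{2}$ ($j{\left(T \right)} = T^{2} + T = T + T^{2}$)
$\left(j{\left(W{\left(-3 \right)} \right)} + \frac{1}{-5 + 1}\right)^{2} = \left(\frac{24}{-3} \left(1 + \frac{24}{-3}\right) + \frac{1}{-5 + 1}\right)^{2} = \left(24 \left(- \frac{1}{3}\right) \left(1 + 24 \left(- \frac{1}{3}\right)\right) + \frac{1}{-4}\right)^{2} = \left(- 8 \left(1 - 8\right) - \frac{1}{4}\right)^{2} = \left(\left(-8\right) \left(-7\right) - \frac{1}{4}\right)^{2} = \left(56 - \frac{1}{4}\right)^{2} = \left(\frac{223}{4}\right)^{2} = \frac{49729}{16}$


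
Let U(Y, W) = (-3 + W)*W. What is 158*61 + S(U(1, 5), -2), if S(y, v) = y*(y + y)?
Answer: 9838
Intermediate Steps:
U(Y, W) = W*(-3 + W)
S(y, v) = 2*y**2 (S(y, v) = y*(2*y) = 2*y**2)
158*61 + S(U(1, 5), -2) = 158*61 + 2*(5*(-3 + 5))**2 = 9638 + 2*(5*2)**2 = 9638 + 2*10**2 = 9638 + 2*100 = 9638 + 200 = 9838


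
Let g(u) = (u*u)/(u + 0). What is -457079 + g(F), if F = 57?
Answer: -457022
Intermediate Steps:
g(u) = u (g(u) = u²/u = u)
-457079 + g(F) = -457079 + 57 = -457022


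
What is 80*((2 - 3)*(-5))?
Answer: 400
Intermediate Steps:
80*((2 - 3)*(-5)) = 80*(-1*(-5)) = 80*5 = 400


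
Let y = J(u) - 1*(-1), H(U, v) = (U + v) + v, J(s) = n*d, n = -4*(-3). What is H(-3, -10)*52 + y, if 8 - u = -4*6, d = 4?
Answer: -1147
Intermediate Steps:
u = 32 (u = 8 - (-4)*6 = 8 - 1*(-24) = 8 + 24 = 32)
n = 12
J(s) = 48 (J(s) = 12*4 = 48)
H(U, v) = U + 2*v
y = 49 (y = 48 - 1*(-1) = 48 + 1 = 49)
H(-3, -10)*52 + y = (-3 + 2*(-10))*52 + 49 = (-3 - 20)*52 + 49 = -23*52 + 49 = -1196 + 49 = -1147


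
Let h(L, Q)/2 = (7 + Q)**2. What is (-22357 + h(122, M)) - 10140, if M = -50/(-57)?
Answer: -105179551/3249 ≈ -32373.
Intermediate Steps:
M = 50/57 (M = -50*(-1/57) = 50/57 ≈ 0.87719)
h(L, Q) = 2*(7 + Q)**2
(-22357 + h(122, M)) - 10140 = (-22357 + 2*(7 + 50/57)**2) - 10140 = (-22357 + 2*(449/57)**2) - 10140 = (-22357 + 2*(201601/3249)) - 10140 = (-22357 + 403202/3249) - 10140 = -72234691/3249 - 10140 = -105179551/3249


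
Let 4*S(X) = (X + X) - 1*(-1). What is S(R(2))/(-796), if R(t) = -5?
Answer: 9/3184 ≈ 0.0028266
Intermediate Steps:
S(X) = ¼ + X/2 (S(X) = ((X + X) - 1*(-1))/4 = (2*X + 1)/4 = (1 + 2*X)/4 = ¼ + X/2)
S(R(2))/(-796) = (¼ + (½)*(-5))/(-796) = (¼ - 5/2)*(-1/796) = -9/4*(-1/796) = 9/3184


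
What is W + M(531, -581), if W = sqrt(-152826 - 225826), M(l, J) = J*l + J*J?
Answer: 29050 + 2*I*sqrt(94663) ≈ 29050.0 + 615.35*I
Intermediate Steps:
M(l, J) = J**2 + J*l (M(l, J) = J*l + J**2 = J**2 + J*l)
W = 2*I*sqrt(94663) (W = sqrt(-378652) = 2*I*sqrt(94663) ≈ 615.35*I)
W + M(531, -581) = 2*I*sqrt(94663) - 581*(-581 + 531) = 2*I*sqrt(94663) - 581*(-50) = 2*I*sqrt(94663) + 29050 = 29050 + 2*I*sqrt(94663)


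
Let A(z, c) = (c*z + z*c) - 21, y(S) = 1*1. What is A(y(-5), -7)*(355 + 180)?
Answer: -18725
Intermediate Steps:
y(S) = 1
A(z, c) = -21 + 2*c*z (A(z, c) = (c*z + c*z) - 21 = 2*c*z - 21 = -21 + 2*c*z)
A(y(-5), -7)*(355 + 180) = (-21 + 2*(-7)*1)*(355 + 180) = (-21 - 14)*535 = -35*535 = -18725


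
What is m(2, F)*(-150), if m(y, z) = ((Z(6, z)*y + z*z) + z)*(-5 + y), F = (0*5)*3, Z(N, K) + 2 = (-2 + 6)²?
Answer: 12600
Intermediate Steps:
Z(N, K) = 14 (Z(N, K) = -2 + (-2 + 6)² = -2 + 4² = -2 + 16 = 14)
F = 0 (F = 0*3 = 0)
m(y, z) = (-5 + y)*(z + z² + 14*y) (m(y, z) = ((14*y + z*z) + z)*(-5 + y) = ((14*y + z²) + z)*(-5 + y) = ((z² + 14*y) + z)*(-5 + y) = (z + z² + 14*y)*(-5 + y) = (-5 + y)*(z + z² + 14*y))
m(2, F)*(-150) = (-70*2 - 5*0 - 5*0² + 14*2² + 2*0 + 2*0²)*(-150) = (-140 + 0 - 5*0 + 14*4 + 0 + 2*0)*(-150) = (-140 + 0 + 0 + 56 + 0 + 0)*(-150) = -84*(-150) = 12600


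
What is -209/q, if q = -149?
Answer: 209/149 ≈ 1.4027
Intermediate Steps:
-209/q = -209/(-149) = -209*(-1/149) = 209/149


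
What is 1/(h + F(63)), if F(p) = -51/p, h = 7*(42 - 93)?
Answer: -21/7514 ≈ -0.0027948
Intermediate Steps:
h = -357 (h = 7*(-51) = -357)
1/(h + F(63)) = 1/(-357 - 51/63) = 1/(-357 - 51*1/63) = 1/(-357 - 17/21) = 1/(-7514/21) = -21/7514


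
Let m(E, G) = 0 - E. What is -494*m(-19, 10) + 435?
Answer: -8951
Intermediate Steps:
m(E, G) = -E
-494*m(-19, 10) + 435 = -(-494)*(-19) + 435 = -494*19 + 435 = -9386 + 435 = -8951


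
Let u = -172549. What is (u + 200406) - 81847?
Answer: -53990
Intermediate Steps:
(u + 200406) - 81847 = (-172549 + 200406) - 81847 = 27857 - 81847 = -53990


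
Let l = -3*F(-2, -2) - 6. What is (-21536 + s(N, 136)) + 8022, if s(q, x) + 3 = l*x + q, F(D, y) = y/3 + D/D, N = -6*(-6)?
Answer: -14433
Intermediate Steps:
N = 36
F(D, y) = 1 + y/3 (F(D, y) = y*(⅓) + 1 = y/3 + 1 = 1 + y/3)
l = -7 (l = -3*(1 + (⅓)*(-2)) - 6 = -3*(1 - ⅔) - 6 = -3*⅓ - 6 = -1 - 6 = -7)
s(q, x) = -3 + q - 7*x (s(q, x) = -3 + (-7*x + q) = -3 + (q - 7*x) = -3 + q - 7*x)
(-21536 + s(N, 136)) + 8022 = (-21536 + (-3 + 36 - 7*136)) + 8022 = (-21536 + (-3 + 36 - 952)) + 8022 = (-21536 - 919) + 8022 = -22455 + 8022 = -14433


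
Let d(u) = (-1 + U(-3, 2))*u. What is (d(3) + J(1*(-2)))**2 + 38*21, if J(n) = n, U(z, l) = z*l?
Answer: 1327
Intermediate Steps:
U(z, l) = l*z
d(u) = -7*u (d(u) = (-1 + 2*(-3))*u = (-1 - 6)*u = -7*u)
(d(3) + J(1*(-2)))**2 + 38*21 = (-7*3 + 1*(-2))**2 + 38*21 = (-21 - 2)**2 + 798 = (-23)**2 + 798 = 529 + 798 = 1327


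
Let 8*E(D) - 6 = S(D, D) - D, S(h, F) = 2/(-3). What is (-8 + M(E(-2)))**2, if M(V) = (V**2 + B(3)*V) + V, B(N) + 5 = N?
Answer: 1352569/20736 ≈ 65.228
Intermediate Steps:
S(h, F) = -2/3 (S(h, F) = 2*(-1/3) = -2/3)
B(N) = -5 + N
E(D) = 2/3 - D/8 (E(D) = 3/4 + (-2/3 - D)/8 = 3/4 + (-1/12 - D/8) = 2/3 - D/8)
M(V) = V**2 - V (M(V) = (V**2 + (-5 + 3)*V) + V = (V**2 - 2*V) + V = V**2 - V)
(-8 + M(E(-2)))**2 = (-8 + (2/3 - 1/8*(-2))*(-1 + (2/3 - 1/8*(-2))))**2 = (-8 + (2/3 + 1/4)*(-1 + (2/3 + 1/4)))**2 = (-8 + 11*(-1 + 11/12)/12)**2 = (-8 + (11/12)*(-1/12))**2 = (-8 - 11/144)**2 = (-1163/144)**2 = 1352569/20736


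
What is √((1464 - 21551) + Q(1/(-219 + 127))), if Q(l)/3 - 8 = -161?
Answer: I*√20546 ≈ 143.34*I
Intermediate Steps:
Q(l) = -459 (Q(l) = 24 + 3*(-161) = 24 - 483 = -459)
√((1464 - 21551) + Q(1/(-219 + 127))) = √((1464 - 21551) - 459) = √(-20087 - 459) = √(-20546) = I*√20546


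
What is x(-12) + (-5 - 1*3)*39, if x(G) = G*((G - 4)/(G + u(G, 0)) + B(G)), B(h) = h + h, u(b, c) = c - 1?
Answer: -504/13 ≈ -38.769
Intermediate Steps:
u(b, c) = -1 + c
B(h) = 2*h
x(G) = G*(2*G + (-4 + G)/(-1 + G)) (x(G) = G*((G - 4)/(G + (-1 + 0)) + 2*G) = G*((-4 + G)/(G - 1) + 2*G) = G*((-4 + G)/(-1 + G) + 2*G) = G*(2*G + (-4 + G)/(-1 + G)))
x(-12) + (-5 - 1*3)*39 = -12*(-4 - 1*(-12) + 2*(-12)²)/(-1 - 12) + (-5 - 1*3)*39 = -12*(-4 + 12 + 2*144)/(-13) + (-5 - 3)*39 = -12*(-1/13)*(-4 + 12 + 288) - 8*39 = -12*(-1/13)*296 - 312 = 3552/13 - 312 = -504/13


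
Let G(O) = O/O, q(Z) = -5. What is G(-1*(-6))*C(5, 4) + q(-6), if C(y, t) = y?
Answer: 0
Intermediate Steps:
G(O) = 1
G(-1*(-6))*C(5, 4) + q(-6) = 1*5 - 5 = 5 - 5 = 0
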